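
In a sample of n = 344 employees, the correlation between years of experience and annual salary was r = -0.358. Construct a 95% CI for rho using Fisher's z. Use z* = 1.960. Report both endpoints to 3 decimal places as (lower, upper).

Fisher z: z_r = atanh(r) = ½·ln((1+(-0.358))/(1−(-0.358))) = -0.374590
SE(z) = 1/√(n−3) = 1/√341 = 0.054153
95% ⇒ z* = 1.960; margin = 1.960·0.054153 = 0.106140
CI on z-scale: (-0.480730, -0.268450)
Back-transform: tanh(-0.480730) = -0.446828, tanh(-0.268450) = -0.262182

(-0.447, -0.262)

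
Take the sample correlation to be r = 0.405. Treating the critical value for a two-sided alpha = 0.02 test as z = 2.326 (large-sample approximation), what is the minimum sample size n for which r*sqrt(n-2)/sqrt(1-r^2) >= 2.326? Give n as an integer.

Need r·√(n−2)/√(1−r²) ≥ 2.326
√(n−2) ≥ 2.326·√(1−0.164025) / 0.405 = 2.326·0.914317 / 0.405 = 5.2511
n−2 ≥ 27.5741  ⇒  n ≥ 29.5741
Smallest integer n = 30

30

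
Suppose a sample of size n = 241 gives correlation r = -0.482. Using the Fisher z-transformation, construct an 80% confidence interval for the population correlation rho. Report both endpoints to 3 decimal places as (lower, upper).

Fisher z: z_r = atanh(r) = ½·ln((1+(-0.482))/(1−(-0.482))) = -0.525586
SE(z) = 1/√(n−3) = 1/√238 = 0.064820
80% ⇒ z* = 1.282; margin = 1.282·0.064820 = 0.083099
CI on z-scale: (-0.608685, -0.442487)
Back-transform: tanh(-0.608685) = -0.543201, tanh(-0.442487) = -0.415704

(-0.543, -0.416)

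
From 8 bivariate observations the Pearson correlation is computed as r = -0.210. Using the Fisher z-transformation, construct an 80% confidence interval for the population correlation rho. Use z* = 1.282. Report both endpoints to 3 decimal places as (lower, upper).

(-0.656, 0.345)

Fisher z: z_r = atanh(r) = ½·ln((1+(-0.210))/(1−(-0.210))) = -0.213171
SE(z) = 1/√(n−3) = 1/√5 = 0.447214
80% ⇒ z* = 1.282; margin = 1.282·0.447214 = 0.573328
CI on z-scale: (-0.786499, 0.360157)
Back-transform: tanh(-0.786499) = -0.656421, tanh(0.360157) = 0.345352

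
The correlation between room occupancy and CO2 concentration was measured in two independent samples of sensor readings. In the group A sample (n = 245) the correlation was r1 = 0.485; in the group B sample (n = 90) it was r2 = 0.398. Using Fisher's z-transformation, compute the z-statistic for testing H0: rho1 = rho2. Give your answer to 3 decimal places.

z1 = atanh(0.485) = 0.529502,  z2 = atanh(0.398) = 0.421270
SE = √(1/(n1−3) + 1/(n2−3)) = √(1/242 + 1/87) = √(0.0041322 + 0.0114943) = √0.0156265 = 0.125006
z = (z1 − z2)/SE = (0.529502 − 0.421270) / 0.125006 = 0.108232 / 0.125006 = 0.866

0.866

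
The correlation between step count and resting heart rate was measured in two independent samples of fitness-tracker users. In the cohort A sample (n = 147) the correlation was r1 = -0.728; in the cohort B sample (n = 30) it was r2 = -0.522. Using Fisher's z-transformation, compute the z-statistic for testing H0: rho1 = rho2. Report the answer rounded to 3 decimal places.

z1 = atanh(-0.728) = -0.924459,  z2 = atanh(-0.522) = -0.579085
SE = √(1/(n1−3) + 1/(n2−3)) = √(1/144 + 1/27) = √(0.0069444 + 0.0370370) = √0.0439814 = 0.209717
z = (z1 − z2)/SE = (-0.924459 − (-0.579085)) / 0.209717 = -0.345374 / 0.209717 = -1.647

-1.647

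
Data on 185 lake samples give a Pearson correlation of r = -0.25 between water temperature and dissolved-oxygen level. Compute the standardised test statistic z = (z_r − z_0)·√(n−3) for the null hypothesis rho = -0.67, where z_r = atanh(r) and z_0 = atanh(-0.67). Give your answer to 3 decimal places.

7.492

Fisher z: atanh(-0.25) = -0.255413, atanh(-0.67) = -0.810743
z = (z_r − z_0)·√(n−3) = (-0.255413 − (-0.810743))·√182 = 0.555330 · 13.490738 = 7.492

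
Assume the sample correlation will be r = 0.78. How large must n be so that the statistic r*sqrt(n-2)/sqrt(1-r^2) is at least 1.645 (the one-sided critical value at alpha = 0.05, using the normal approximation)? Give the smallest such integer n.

r√(n−2)/√(1−r²) ≥ 1.645  ⇔  n−2 ≥ (1.645)²·(1−r²)/r²
(1−r²)/r² = (1−0.6084)/0.6084 = 0.6437
n ≥ 2 + 2.706025·0.6437 = 2 + 1.7419 = 3.7419
⌈3.7419⌉ = 4

4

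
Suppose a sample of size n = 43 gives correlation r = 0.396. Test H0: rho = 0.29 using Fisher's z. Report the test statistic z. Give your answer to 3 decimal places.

0.761

Fisher z: atanh(0.396) = 0.418896, atanh(0.29) = 0.298566
z = (z_r − z_0)·√(n−3) = (0.418896 − 0.298566)·√40 = 0.120330 · 6.324555 = 0.761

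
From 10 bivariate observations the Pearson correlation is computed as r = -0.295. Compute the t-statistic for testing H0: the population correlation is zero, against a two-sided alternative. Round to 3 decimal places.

-0.873

1 − r² = 1 − 0.087025 = 0.912975;  √(1−r²) = 0.955497
√(n−2) = √8 = 2.828427
t = r·√(n−2)/√(1−r²) = -0.295 · 2.828427 / 0.955497 = -0.873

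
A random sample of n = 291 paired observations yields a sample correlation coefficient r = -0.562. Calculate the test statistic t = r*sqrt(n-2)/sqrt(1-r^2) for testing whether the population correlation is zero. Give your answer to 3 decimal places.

t = r·√(n−2) / √(1−r²) with r = -0.562, n = 291
  = -0.562·√289 / √(1 − 0.315844)
  = -0.562·17.000000 / 0.827137
  = -9.554000 / 0.827137 = -11.551

-11.551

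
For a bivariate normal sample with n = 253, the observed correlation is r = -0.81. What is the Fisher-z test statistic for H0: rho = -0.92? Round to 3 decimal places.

7.305

Fisher z: atanh(-0.81) = -1.127029, atanh(-0.92) = -1.589027
z = (z_r − z_0)·√(n−3) = (-1.127029 − (-1.589027))·√250 = 0.461998 · 15.811388 = 7.305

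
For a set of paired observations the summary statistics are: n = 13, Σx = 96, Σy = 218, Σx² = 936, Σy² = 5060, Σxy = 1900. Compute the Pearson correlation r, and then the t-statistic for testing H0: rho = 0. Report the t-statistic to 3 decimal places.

1.986

Numerator: nΣxy − (Σx)(Σy) = 13·1900 − (96)(218) = 3772
Denominator: √[(nΣx²−(Σx)²)(nΣy²−(Σy)²)]
  nΣx²−(Σx)² = 13·936 − 9216 = 2952;  nΣy²−(Σy)² = 13·5060 − 47524 = 18256
  √(2952·18256) = √53891712 = 7341.0975
r = 3772 / 7341.0975 = 0.5138
t = r·√(n−2)/√(1−r²) = 0.5138·√11 / √(1−0.263990) = 1.704082 / 0.857910 = 1.986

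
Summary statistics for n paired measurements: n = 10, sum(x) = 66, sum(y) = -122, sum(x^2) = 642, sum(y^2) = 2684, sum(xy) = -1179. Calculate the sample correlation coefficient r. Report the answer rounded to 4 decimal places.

-0.7525

S_xy = nΣxy − ΣxΣy = 10·(-1179) − 66·(-122) = -11790 − (-8052) = -3738
S_xx = nΣx² − (Σx)² = 10·642 − 66² = 6420 − 4356 = 2064
S_yy = nΣy² − (Σy)² = 10·2684 − (-122)² = 26840 − 14884 = 11956
r = S_xy / √(S_xx·S_yy) = -3738 / √(2064·11956) = -3738 / √24677184 = -3738 / 4967.6135 = -0.7525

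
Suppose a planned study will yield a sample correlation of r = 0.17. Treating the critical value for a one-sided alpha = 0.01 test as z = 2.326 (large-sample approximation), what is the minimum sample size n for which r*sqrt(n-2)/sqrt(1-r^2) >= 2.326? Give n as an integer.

Need r·√(n−2)/√(1−r²) ≥ 2.326
√(n−2) ≥ 2.326·√(1−0.0289) / 0.17 = 2.326·0.985444 / 0.17 = 13.4832
n−2 ≥ 181.7967  ⇒  n ≥ 183.7967
Smallest integer n = 184

184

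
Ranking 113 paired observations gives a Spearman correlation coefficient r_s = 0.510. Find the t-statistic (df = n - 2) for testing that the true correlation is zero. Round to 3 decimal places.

1 − r_s² = 1 − 0.260100 = 0.739900;  √(1−r_s²) = 0.860174
√(n−2) = √111 = 10.535654
t = r_s·√(n−2)/√(1−r_s²) = 0.510 · 10.535654 / 0.860174 = 6.247

6.247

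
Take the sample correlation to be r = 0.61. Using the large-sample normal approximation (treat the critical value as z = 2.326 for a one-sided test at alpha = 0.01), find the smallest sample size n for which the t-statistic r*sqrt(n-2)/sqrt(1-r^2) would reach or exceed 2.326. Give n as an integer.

Need r·√(n−2)/√(1−r²) ≥ 2.326
√(n−2) ≥ 2.326·√(1−0.3721) / 0.61 = 2.326·0.792401 / 0.61 = 3.0215
n−2 ≥ 9.1295  ⇒  n ≥ 11.1295
Smallest integer n = 12

12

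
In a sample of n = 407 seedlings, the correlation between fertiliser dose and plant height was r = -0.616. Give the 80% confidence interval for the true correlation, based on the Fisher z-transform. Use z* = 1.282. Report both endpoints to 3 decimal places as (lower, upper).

z_r = atanh(-0.616) = -0.718533;  SE = 1/√(n−3) = 1/√404 = 0.049752
z-limits: -0.718533 ± 1.282·0.049752 = -0.718533 ± 0.063782 = [-0.782315, -0.654751]
ρ-limits: (tanh -0.782315, tanh -0.654751) = (-0.654, -0.575)

(-0.654, -0.575)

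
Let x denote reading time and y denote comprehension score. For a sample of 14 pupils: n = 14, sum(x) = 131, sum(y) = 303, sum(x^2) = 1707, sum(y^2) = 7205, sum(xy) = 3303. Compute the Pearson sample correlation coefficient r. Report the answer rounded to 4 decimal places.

0.8382

S_xy = nΣxy − ΣxΣy = 14·3303 − 131·303 = 46242 − 39693 = 6549
S_xx = nΣx² − (Σx)² = 14·1707 − 131² = 23898 − 17161 = 6737
S_yy = nΣy² − (Σy)² = 14·7205 − 303² = 100870 − 91809 = 9061
r = S_xy / √(S_xx·S_yy) = 6549 / √(6737·9061) = 6549 / √61043957 = 6549 / 7813.0632 = 0.8382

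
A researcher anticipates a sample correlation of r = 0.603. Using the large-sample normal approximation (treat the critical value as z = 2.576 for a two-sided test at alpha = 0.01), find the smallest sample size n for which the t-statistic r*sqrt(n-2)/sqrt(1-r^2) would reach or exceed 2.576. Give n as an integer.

Need r·√(n−2)/√(1−r²) ≥ 2.576
√(n−2) ≥ 2.576·√(1−0.363609) / 0.603 = 2.576·0.797741 / 0.603 = 3.4079
n−2 ≥ 11.6138  ⇒  n ≥ 13.6138
Smallest integer n = 14

14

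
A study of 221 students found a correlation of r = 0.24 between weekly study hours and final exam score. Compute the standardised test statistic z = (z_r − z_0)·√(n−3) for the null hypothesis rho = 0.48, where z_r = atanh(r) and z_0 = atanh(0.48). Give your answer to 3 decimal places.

Fisher z: atanh(0.24) = 0.244774, atanh(0.48) = 0.522984
z = (z_r − z_0)·√(n−3) = (0.244774 − 0.522984)·√218 = -0.278210 · 14.764823 = -4.108

-4.108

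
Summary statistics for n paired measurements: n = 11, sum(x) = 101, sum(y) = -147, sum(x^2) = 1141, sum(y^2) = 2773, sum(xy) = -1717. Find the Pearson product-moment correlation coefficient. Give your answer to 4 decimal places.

-0.8837

S_xy = nΣxy − ΣxΣy = 11·(-1717) − 101·(-147) = -18887 − (-14847) = -4040
S_xx = nΣx² − (Σx)² = 11·1141 − 101² = 12551 − 10201 = 2350
S_yy = nΣy² − (Σy)² = 11·2773 − (-147)² = 30503 − 21609 = 8894
r = S_xy / √(S_xx·S_yy) = -4040 / √(2350·8894) = -4040 / √20900900 = -4040 / 4571.7502 = -0.8837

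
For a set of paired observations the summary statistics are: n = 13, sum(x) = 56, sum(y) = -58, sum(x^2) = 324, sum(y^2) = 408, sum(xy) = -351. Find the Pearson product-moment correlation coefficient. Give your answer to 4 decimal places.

S_xy = nΣxy − ΣxΣy = 13·(-351) − 56·(-58) = -4563 − (-3248) = -1315
S_xx = nΣx² − (Σx)² = 13·324 − 56² = 4212 − 3136 = 1076
S_yy = nΣy² − (Σy)² = 13·408 − (-58)² = 5304 − 3364 = 1940
r = S_xy / √(S_xx·S_yy) = -1315 / √(1076·1940) = -1315 / √2087440 = -1315 / 1444.7976 = -0.9102

-0.9102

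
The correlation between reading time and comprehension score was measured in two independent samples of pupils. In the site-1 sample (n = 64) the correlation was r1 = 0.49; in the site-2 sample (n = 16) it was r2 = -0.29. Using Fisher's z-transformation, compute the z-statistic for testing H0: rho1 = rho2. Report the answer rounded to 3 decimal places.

z1 = atanh(0.49) = 0.536060,  z2 = atanh(-0.29) = -0.298566
SE = √(1/(n1−3) + 1/(n2−3)) = √(1/61 + 1/13) = √(0.0163934 + 0.0769231) = √0.0933165 = 0.305477
z = (z1 − z2)/SE = (0.536060 − (-0.298566)) / 0.305477 = 0.834626 / 0.305477 = 2.732

2.732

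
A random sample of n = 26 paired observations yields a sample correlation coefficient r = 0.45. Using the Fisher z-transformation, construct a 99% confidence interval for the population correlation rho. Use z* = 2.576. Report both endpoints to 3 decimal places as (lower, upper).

z_r = atanh(0.45) = 0.484700;  SE = 1/√(n−3) = 1/√23 = 0.208514
z-limits: 0.484700 ± 2.576·0.208514 = 0.484700 ± 0.537132 = [-0.052432, 1.021832]
ρ-limits: (tanh -0.052432, tanh 1.021832) = (-0.052, 0.771)

(-0.052, 0.771)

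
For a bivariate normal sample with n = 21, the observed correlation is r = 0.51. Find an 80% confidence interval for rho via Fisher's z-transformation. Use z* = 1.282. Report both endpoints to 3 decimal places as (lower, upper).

(0.255, 0.699)

Fisher z: z_r = atanh(r) = ½·ln((1+0.51)/(1−0.51)) = 0.562730
SE(z) = 1/√(n−3) = 1/√18 = 0.235702
80% ⇒ z* = 1.282; margin = 1.282·0.235702 = 0.302170
CI on z-scale: (0.260560, 0.864900)
Back-transform: tanh(0.260560) = 0.254819, tanh(0.864900) = 0.698774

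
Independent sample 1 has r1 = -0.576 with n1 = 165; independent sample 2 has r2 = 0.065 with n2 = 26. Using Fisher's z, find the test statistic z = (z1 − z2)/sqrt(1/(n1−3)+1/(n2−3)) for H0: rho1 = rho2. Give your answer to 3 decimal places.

-3.238

Fisher z-transforms: z1 = atanh(-0.576) = -0.656456, z2 = atanh(0.065) = 0.065092; difference d = -0.721548
Var(d) = 1/162 + 1/23 = 0.0061728 + 0.0434783 = 0.0496511
z = d/√Var(d) = -0.721548 / √0.0496511 = -0.721548 / 0.222825 = -3.238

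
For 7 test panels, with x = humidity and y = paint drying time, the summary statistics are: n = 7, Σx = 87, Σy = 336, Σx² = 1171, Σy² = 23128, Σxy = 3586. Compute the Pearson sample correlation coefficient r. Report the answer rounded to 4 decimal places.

-0.7445

Numerator: nΣxy − (Σx)(Σy) = 7·3586 − (87)(336) = -4130
Denominator: √[(nΣx²−(Σx)²)(nΣy²−(Σy)²)]
  nΣx²−(Σx)² = 7·1171 − 7569 = 628;  nΣy²−(Σy)² = 7·23128 − 112896 = 49000
  √(628·49000) = √30772000 = 5547.2516
r = -4130 / 5547.2516 = -0.7445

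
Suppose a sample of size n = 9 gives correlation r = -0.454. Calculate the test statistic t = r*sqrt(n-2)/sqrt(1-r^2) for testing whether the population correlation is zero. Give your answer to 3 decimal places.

-1.348

1 − r² = 1 − 0.206116 = 0.793884;  √(1−r²) = 0.891002
√(n−2) = √7 = 2.645751
t = r·√(n−2)/√(1−r²) = -0.454 · 2.645751 / 0.891002 = -1.348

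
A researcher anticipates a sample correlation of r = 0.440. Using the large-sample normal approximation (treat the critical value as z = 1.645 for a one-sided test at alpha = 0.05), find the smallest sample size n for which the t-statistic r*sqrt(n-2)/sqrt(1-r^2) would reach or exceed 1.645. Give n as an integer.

r√(n−2)/√(1−r²) ≥ 1.645  ⇔  n−2 ≥ (1.645)²·(1−r²)/r²
(1−r²)/r² = (1−0.193600)/0.193600 = 4.1653
n ≥ 2 + 2.706025·4.1653 = 2 + 11.2714 = 13.2714
⌈13.2714⌉ = 14

14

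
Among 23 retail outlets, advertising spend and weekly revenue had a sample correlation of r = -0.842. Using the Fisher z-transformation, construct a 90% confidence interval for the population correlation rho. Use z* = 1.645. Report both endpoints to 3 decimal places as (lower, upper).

z_r = atanh(-0.842) = -1.228006;  SE = 1/√(n−3) = 1/√20 = 0.223607
z-limits: -1.228006 ± 1.645·0.223607 = -1.228006 ± 0.367834 = [-1.595840, -0.860172]
ρ-limits: (tanh -1.595840, tanh -0.860172) = (-0.921, -0.696)

(-0.921, -0.696)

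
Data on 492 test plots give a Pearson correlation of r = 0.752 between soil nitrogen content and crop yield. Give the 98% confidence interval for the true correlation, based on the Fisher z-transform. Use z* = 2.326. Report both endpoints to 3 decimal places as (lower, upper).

Fisher z: z_r = atanh(r) = ½·ln((1+0.752)/(1−0.752)) = 0.977542
SE(z) = 1/√(n−3) = 1/√489 = 0.045222
98% ⇒ z* = 2.326; margin = 2.326·0.045222 = 0.105186
CI on z-scale: (0.872356, 1.082728)
Back-transform: tanh(0.872356) = 0.702569, tanh(1.082728) = 0.794209

(0.703, 0.794)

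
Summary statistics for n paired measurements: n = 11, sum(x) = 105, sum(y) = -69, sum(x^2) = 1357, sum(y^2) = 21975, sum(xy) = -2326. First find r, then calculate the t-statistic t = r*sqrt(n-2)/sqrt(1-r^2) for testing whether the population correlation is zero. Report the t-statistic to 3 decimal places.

-2.269

S_xy = nΣxy − ΣxΣy = 11·(-2326) − 105·(-69) = -25586 − (-7245) = -18341
S_xx = nΣx² − (Σx)² = 11·1357 − 105² = 14927 − 11025 = 3902
S_yy = nΣy² − (Σy)² = 11·21975 − (-69)² = 241725 − 4761 = 236964
r = S_xy / √(S_xx·S_yy) = -18341 / √(3902·236964) = -18341 / √924633528 = -18341 / 30407.7873 = -0.6032
t = r·√(n−2)/√(1−r²) = -0.6032·√9 / √(1−0.363850) = -1.809600 / 0.797590 = -2.269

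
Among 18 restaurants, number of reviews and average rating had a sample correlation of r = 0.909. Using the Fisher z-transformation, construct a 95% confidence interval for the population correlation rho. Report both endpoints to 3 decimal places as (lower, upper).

Fisher z: z_r = atanh(r) = ½·ln((1+0.909)/(1−0.909)) = 1.521738
SE(z) = 1/√(n−3) = 1/√15 = 0.258199
95% ⇒ z* = 1.960; margin = 1.960·0.258199 = 0.506070
CI on z-scale: (1.015668, 2.027808)
Back-transform: tanh(1.015668) = 0.768096, tanh(2.027808) = 0.965940

(0.768, 0.966)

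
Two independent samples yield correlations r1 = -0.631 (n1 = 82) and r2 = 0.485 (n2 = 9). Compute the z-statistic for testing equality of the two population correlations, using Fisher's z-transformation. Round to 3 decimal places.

-3.005

Fisher z-transforms: z1 = atanh(-0.631) = -0.743076, z2 = atanh(0.485) = 0.529502; difference d = -1.272578
Var(d) = 1/79 + 1/6 = 0.0126582 + 0.1666667 = 0.1793249
z = d/√Var(d) = -1.272578 / √0.1793249 = -1.272578 / 0.423468 = -3.005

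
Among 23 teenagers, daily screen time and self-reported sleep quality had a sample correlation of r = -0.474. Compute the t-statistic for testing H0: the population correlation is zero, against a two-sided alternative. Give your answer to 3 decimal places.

-2.467

1 − r² = 1 − 0.224676 = 0.775324;  √(1−r²) = 0.880525
√(n−2) = √21 = 4.582576
t = r·√(n−2)/√(1−r²) = -0.474 · 4.582576 / 0.880525 = -2.467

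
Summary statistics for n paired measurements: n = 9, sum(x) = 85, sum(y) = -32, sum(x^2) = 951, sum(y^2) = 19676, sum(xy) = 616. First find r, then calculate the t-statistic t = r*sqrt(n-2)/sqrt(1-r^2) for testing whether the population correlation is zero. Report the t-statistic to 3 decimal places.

1.694

Numerator: nΣxy − (Σx)(Σy) = 9·616 − (85)(-32) = 8264
Denominator: √[(nΣx²−(Σx)²)(nΣy²−(Σy)²)]
  nΣx²−(Σx)² = 9·951 − 7225 = 1334;  nΣy²−(Σy)² = 9·19676 − 1024 = 176060
  √(1334·176060) = √234864040 = 15325.2745
r = 8264 / 15325.2745 = 0.5392
t = r·√(n−2)/√(1−r²) = 0.5392·√7 / √(1−0.290737) = 1.426589 / 0.842178 = 1.694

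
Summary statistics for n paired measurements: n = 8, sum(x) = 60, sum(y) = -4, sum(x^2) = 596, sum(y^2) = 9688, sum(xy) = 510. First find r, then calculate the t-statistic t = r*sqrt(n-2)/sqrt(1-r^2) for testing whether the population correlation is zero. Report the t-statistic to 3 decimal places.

1.248

Numerator: nΣxy − (Σx)(Σy) = 8·510 − (60)(-4) = 4320
Denominator: √[(nΣx²−(Σx)²)(nΣy²−(Σy)²)]
  nΣx²−(Σx)² = 8·596 − 3600 = 1168;  nΣy²−(Σy)² = 8·9688 − 16 = 77488
  √(1168·77488) = √90505984 = 9513.4633
r = 4320 / 9513.4633 = 0.4541
t = r·√(n−2)/√(1−r²) = 0.4541·√6 / √(1−0.206207) = 1.112313 / 0.890951 = 1.248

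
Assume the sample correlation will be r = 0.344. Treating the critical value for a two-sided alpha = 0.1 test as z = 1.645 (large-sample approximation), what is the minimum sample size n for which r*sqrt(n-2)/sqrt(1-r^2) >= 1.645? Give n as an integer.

23

Need r·√(n−2)/√(1−r²) ≥ 1.645
√(n−2) ≥ 1.645·√(1−0.118336) / 0.344 = 1.645·0.938970 / 0.344 = 4.4901
n−2 ≥ 20.1610  ⇒  n ≥ 22.1610
Smallest integer n = 23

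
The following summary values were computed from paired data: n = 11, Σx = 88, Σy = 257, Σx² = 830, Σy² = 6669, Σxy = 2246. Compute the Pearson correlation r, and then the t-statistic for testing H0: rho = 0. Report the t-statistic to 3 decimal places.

2.612

Numerator: nΣxy − (Σx)(Σy) = 11·2246 − (88)(257) = 2090
Denominator: √[(nΣx²−(Σx)²)(nΣy²−(Σy)²)]
  nΣx²−(Σx)² = 11·830 − 7744 = 1386;  nΣy²−(Σy)² = 11·6669 − 66049 = 7310
  √(1386·7310) = √10131660 = 3183.0269
r = 2090 / 3183.0269 = 0.6566
t = r·√(n−2)/√(1−r²) = 0.6566·√9 / √(1−0.431124) = 1.969800 / 0.754239 = 2.612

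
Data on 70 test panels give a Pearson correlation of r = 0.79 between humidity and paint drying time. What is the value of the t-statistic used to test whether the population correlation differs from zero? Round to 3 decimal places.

10.625

t = r·√(n−2) / √(1−r²) with r = 0.79, n = 70
  = 0.79·√68 / √(1 − 0.6241)
  = 0.79·8.246211 / 0.613107
  = 6.514507 / 0.613107 = 10.625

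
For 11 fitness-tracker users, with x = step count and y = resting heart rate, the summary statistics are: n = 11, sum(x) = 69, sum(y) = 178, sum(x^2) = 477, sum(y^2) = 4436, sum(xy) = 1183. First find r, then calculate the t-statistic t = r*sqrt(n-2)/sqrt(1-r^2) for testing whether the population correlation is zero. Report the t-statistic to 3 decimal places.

Numerator: nΣxy − (Σx)(Σy) = 11·1183 − (69)(178) = 731
Denominator: √[(nΣx²−(Σx)²)(nΣy²−(Σy)²)]
  nΣx²−(Σx)² = 11·477 − 4761 = 486;  nΣy²−(Σy)² = 11·4436 − 31684 = 17112
  √(486·17112) = √8316432 = 2883.8225
r = 731 / 2883.8225 = 0.2535
t = r·√(n−2)/√(1−r²) = 0.2535·√9 / √(1−0.064262) = 0.760500 / 0.967336 = 0.786

0.786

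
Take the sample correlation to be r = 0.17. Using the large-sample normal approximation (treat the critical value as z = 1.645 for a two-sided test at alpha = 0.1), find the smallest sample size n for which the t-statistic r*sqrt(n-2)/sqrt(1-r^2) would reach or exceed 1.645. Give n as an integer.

93

r√(n−2)/√(1−r²) ≥ 1.645  ⇔  n−2 ≥ (1.645)²·(1−r²)/r²
(1−r²)/r² = (1−0.0289)/0.0289 = 33.6021
n ≥ 2 + 2.706025·33.6021 = 2 + 90.9281 = 92.9281
⌈92.9281⌉ = 93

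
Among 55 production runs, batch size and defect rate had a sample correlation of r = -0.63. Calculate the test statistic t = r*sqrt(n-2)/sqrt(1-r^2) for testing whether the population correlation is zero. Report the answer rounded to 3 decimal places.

-5.906

1 − r² = 1 − 0.3969 = 0.6031;  √(1−r²) = 0.776595
√(n−2) = √53 = 7.280110
t = r·√(n−2)/√(1−r²) = -0.63 · 7.280110 / 0.776595 = -5.906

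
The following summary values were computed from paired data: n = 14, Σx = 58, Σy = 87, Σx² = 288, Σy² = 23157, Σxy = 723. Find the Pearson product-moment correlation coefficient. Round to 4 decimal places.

S_xy = nΣxy − ΣxΣy = 14·723 − 58·87 = 10122 − 5046 = 5076
S_xx = nΣx² − (Σx)² = 14·288 − 58² = 4032 − 3364 = 668
S_yy = nΣy² − (Σy)² = 14·23157 − 87² = 324198 − 7569 = 316629
r = S_xy / √(S_xx·S_yy) = 5076 / √(668·316629) = 5076 / √211508172 = 5076 / 14543.3205 = 0.3490

0.3490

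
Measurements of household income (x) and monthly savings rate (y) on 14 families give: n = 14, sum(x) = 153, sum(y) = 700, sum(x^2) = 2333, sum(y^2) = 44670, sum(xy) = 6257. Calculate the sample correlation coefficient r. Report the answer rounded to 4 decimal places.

Numerator: nΣxy − (Σx)(Σy) = 14·6257 − (153)(700) = -19502
Denominator: √[(nΣx²−(Σx)²)(nΣy²−(Σy)²)]
  nΣx²−(Σx)² = 14·2333 − 23409 = 9253;  nΣy²−(Σy)² = 14·44670 − 490000 = 135380
  √(9253·135380) = √1252671140 = 35393.0945
r = -19502 / 35393.0945 = -0.5510

-0.5510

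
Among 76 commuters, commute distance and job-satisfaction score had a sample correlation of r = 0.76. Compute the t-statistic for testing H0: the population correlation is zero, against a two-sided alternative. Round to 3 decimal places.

1 − r² = 1 − 0.5776 = 0.4224;  √(1−r²) = 0.649923
√(n−2) = √74 = 8.602325
t = r·√(n−2)/√(1−r²) = 0.76 · 8.602325 / 0.649923 = 10.059

10.059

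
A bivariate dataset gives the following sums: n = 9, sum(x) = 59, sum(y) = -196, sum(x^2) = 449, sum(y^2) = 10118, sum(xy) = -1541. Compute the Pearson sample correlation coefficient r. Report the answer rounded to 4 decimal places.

S_xy = nΣxy − ΣxΣy = 9·(-1541) − 59·(-196) = -13869 − (-11564) = -2305
S_xx = nΣx² − (Σx)² = 9·449 − 59² = 4041 − 3481 = 560
S_yy = nΣy² − (Σy)² = 9·10118 − (-196)² = 91062 − 38416 = 52646
r = S_xy / √(S_xx·S_yy) = -2305 / √(560·52646) = -2305 / √29481760 = -2305 / 5429.7109 = -0.4245

-0.4245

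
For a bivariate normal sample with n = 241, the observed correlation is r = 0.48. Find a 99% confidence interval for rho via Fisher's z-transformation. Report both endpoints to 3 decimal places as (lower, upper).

(0.342, 0.598)

Fisher z: z_r = atanh(r) = ½·ln((1+0.48)/(1−0.48)) = 0.522984
SE(z) = 1/√(n−3) = 1/√238 = 0.064820
99% ⇒ z* = 2.576; margin = 2.576·0.064820 = 0.166976
CI on z-scale: (0.356008, 0.689960)
Back-transform: tanh(0.356008) = 0.341693, tanh(0.689960) = 0.597956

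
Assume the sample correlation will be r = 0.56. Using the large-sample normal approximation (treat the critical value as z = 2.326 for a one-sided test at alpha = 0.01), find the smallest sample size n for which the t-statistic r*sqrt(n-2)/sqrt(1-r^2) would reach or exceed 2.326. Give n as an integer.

r√(n−2)/√(1−r²) ≥ 2.326  ⇔  n−2 ≥ (2.326)²·(1−r²)/r²
(1−r²)/r² = (1−0.3136)/0.3136 = 2.1888
n ≥ 2 + 5.410276·2.1888 = 2 + 11.8420 = 13.8420
⌈13.8420⌉ = 14

14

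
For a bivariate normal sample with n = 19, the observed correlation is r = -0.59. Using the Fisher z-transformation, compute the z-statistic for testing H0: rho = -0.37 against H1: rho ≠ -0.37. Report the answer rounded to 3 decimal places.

-1.157

Fisher z: atanh(-0.59) = -0.677666, atanh(-0.37) = -0.388423
z = (z_r − z_0)·√(n−3) = (-0.677666 − (-0.388423))·√16 = -0.289243 · 4.000000 = -1.157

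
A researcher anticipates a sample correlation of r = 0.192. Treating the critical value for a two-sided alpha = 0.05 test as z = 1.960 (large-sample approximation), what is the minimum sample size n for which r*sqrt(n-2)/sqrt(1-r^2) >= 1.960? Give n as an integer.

r√(n−2)/√(1−r²) ≥ 1.960  ⇔  n−2 ≥ (1.960)²·(1−r²)/r²
(1−r²)/r² = (1−0.036864)/0.036864 = 26.1267
n ≥ 2 + 3.8416·26.1267 = 2 + 100.3683 = 102.3683
⌈102.3683⌉ = 103

103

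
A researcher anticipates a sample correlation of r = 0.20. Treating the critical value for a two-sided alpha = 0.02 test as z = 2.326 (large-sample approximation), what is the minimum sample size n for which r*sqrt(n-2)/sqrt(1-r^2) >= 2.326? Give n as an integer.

132

r√(n−2)/√(1−r²) ≥ 2.326  ⇔  n−2 ≥ (2.326)²·(1−r²)/r²
(1−r²)/r² = (1−0.0400)/0.0400 = 24.0000
n ≥ 2 + 5.410276·24.0000 = 2 + 129.8466 = 131.8466
⌈131.8466⌉ = 132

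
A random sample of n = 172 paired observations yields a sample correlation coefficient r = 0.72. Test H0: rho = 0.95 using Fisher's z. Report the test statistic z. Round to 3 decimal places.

-12.014

Fisher z: atanh(0.72) = 0.907645, atanh(0.95) = 1.831781
z = (z_r − z_0)·√(n−3) = (0.907645 − 1.831781)·√169 = -0.924136 · 13.000000 = -12.014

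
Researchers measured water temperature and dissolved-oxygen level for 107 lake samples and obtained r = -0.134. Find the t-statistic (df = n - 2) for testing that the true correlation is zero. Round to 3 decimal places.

-1.386

t = r·√(n−2) / √(1−r²) with r = -0.134, n = 107
  = -0.134·√105 / √(1 − 0.017956)
  = -0.134·10.246951 / 0.990981
  = -1.373091 / 0.990981 = -1.386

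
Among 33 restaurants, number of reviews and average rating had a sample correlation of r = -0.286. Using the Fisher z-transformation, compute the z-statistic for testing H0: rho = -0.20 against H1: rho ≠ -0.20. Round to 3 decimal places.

z_r = atanh(-0.286) = -0.294204,  z_0 = atanh(-0.20) = -0.202733
SE = 1/√(n−3) = 1/√30 = 0.182574
z = (z_r − z_0)/SE = (-0.294204 − (-0.202733)) / 0.182574 = -0.091471 / 0.182574 = -0.501

-0.501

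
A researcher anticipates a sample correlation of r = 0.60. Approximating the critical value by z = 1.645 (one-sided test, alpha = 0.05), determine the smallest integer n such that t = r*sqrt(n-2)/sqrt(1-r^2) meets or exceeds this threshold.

r√(n−2)/√(1−r²) ≥ 1.645  ⇔  n−2 ≥ (1.645)²·(1−r²)/r²
(1−r²)/r² = (1−0.3600)/0.3600 = 1.7778
n ≥ 2 + 2.706025·1.7778 = 2 + 4.8108 = 6.8108
⌈6.8108⌉ = 7

7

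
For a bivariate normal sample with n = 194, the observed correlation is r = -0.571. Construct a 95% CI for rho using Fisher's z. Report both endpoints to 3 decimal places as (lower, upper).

Fisher z: z_r = atanh(r) = ½·ln((1+(-0.571))/(1−(-0.571))) = -0.649005
SE(z) = 1/√(n−3) = 1/√191 = 0.072357
95% ⇒ z* = 1.960; margin = 1.960·0.072357 = 0.141820
CI on z-scale: (-0.790825, -0.507185)
Back-transform: tanh(-0.790825) = -0.658876, tanh(-0.507185) = -0.467749

(-0.659, -0.468)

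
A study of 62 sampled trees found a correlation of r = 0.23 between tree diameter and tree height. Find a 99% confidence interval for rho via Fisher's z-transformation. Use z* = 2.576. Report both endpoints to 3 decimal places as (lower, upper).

z_r = atanh(0.23) = 0.234189;  SE = 1/√(n−3) = 1/√59 = 0.130189
z-limits: 0.234189 ± 2.576·0.130189 = 0.234189 ± 0.335367 = [-0.101178, 0.569556]
ρ-limits: (tanh -0.101178, tanh 0.569556) = (-0.101, 0.515)

(-0.101, 0.515)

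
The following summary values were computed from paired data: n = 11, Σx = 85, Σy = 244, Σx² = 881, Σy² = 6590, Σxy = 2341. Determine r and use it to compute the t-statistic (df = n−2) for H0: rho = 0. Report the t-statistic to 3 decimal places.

S_xy = nΣxy − ΣxΣy = 11·2341 − 85·244 = 25751 − 20740 = 5011
S_xx = nΣx² − (Σx)² = 11·881 − 85² = 9691 − 7225 = 2466
S_yy = nΣy² − (Σy)² = 11·6590 − 244² = 72490 − 59536 = 12954
r = S_xy / √(S_xx·S_yy) = 5011 / √(2466·12954) = 5011 / √31944564 = 5011 / 5651.9522 = 0.8866
t = r·√(n−2)/√(1−r²) = 0.8866·√9 / √(1−0.786060) = 2.659800 / 0.462536 = 5.750

5.750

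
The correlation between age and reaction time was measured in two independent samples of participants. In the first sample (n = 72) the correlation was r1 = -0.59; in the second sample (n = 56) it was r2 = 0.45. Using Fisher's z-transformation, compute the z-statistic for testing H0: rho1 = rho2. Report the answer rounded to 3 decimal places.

Fisher z-transforms: z1 = atanh(-0.59) = -0.677666, z2 = atanh(0.45) = 0.484700; difference d = -1.162366
Var(d) = 1/69 + 1/53 = 0.0144928 + 0.0188679 = 0.0333607
z = d/√Var(d) = -1.162366 / √0.0333607 = -1.162366 / 0.182649 = -6.364

-6.364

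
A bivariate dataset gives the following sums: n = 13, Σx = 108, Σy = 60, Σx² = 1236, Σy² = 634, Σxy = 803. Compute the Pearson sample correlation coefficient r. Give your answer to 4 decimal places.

0.8756

S_xy = nΣxy − ΣxΣy = 13·803 − 108·60 = 10439 − 6480 = 3959
S_xx = nΣx² − (Σx)² = 13·1236 − 108² = 16068 − 11664 = 4404
S_yy = nΣy² − (Σy)² = 13·634 − 60² = 8242 − 3600 = 4642
r = S_xy / √(S_xx·S_yy) = 3959 / √(4404·4642) = 3959 / √20443368 = 3959 / 4521.4343 = 0.8756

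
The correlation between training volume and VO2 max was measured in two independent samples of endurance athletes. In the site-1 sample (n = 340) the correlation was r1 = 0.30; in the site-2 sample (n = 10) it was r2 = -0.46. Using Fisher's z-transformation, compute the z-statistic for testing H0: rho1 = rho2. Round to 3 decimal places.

Fisher z-transforms: z1 = atanh(0.30) = 0.309520, z2 = atanh(-0.46) = -0.497311; difference d = 0.806831
Var(d) = 1/337 + 1/7 = 0.0029674 + 0.1428571 = 0.1458245
z = d/√Var(d) = 0.806831 / √0.1458245 = 0.806831 / 0.381870 = 2.113

2.113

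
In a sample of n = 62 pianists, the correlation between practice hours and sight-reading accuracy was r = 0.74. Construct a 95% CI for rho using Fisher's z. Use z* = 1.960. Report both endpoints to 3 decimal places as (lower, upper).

(0.601, 0.835)

z_r = atanh(0.74) = 0.950479;  SE = 1/√(n−3) = 1/√59 = 0.130189
z-limits: 0.950479 ± 1.960·0.130189 = 0.950479 ± 0.255170 = [0.695309, 1.205649]
ρ-limits: (tanh 0.695309, tanh 1.205649) = (0.601, 0.835)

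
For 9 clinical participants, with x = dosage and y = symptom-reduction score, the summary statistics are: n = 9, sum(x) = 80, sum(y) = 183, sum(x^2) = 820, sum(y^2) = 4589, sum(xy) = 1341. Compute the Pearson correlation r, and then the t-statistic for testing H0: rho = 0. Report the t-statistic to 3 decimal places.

-6.652

Numerator: nΣxy − (Σx)(Σy) = 9·1341 − (80)(183) = -2571
Denominator: √[(nΣx²−(Σx)²)(nΣy²−(Σy)²)]
  nΣx²−(Σx)² = 9·820 − 6400 = 980;  nΣy²−(Σy)² = 9·4589 − 33489 = 7812
  √(980·7812) = √7655760 = 2766.9044
r = -2571 / 2766.9044 = -0.9292
t = r·√(n−2)/√(1−r²) = -0.9292·√7 / √(1−0.863413) = -2.458432 / 0.369577 = -6.652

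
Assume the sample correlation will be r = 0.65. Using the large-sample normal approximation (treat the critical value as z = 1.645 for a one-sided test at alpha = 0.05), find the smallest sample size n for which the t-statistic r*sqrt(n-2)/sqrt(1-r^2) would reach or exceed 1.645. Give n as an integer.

6

r√(n−2)/√(1−r²) ≥ 1.645  ⇔  n−2 ≥ (1.645)²·(1−r²)/r²
(1−r²)/r² = (1−0.4225)/0.4225 = 1.3669
n ≥ 2 + 2.706025·1.3669 = 2 + 3.6989 = 5.6989
⌈5.6989⌉ = 6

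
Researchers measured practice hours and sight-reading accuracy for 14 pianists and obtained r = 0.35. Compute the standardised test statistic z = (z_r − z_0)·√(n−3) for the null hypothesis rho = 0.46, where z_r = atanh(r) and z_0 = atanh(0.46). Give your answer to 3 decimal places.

Fisher z: atanh(0.35) = 0.365444, atanh(0.46) = 0.497311
z = (z_r − z_0)·√(n−3) = (0.365444 − 0.497311)·√11 = -0.131867 · 3.316625 = -0.437

-0.437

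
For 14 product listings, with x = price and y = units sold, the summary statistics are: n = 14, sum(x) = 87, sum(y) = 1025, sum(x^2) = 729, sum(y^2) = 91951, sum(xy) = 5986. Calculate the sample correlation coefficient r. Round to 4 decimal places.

-0.2150

S_xy = nΣxy − ΣxΣy = 14·5986 − 87·1025 = 83804 − 89175 = -5371
S_xx = nΣx² − (Σx)² = 14·729 − 87² = 10206 − 7569 = 2637
S_yy = nΣy² − (Σy)² = 14·91951 − 1025² = 1287314 − 1050625 = 236689
r = S_xy / √(S_xx·S_yy) = -5371 / √(2637·236689) = -5371 / √624148893 = -5371 / 24982.9721 = -0.2150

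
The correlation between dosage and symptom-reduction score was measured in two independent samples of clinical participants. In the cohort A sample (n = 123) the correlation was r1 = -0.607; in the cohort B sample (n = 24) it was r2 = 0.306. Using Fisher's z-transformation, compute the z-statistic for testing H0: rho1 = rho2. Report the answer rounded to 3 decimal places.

-4.313

z1 = atanh(-0.607) = -0.704157,  z2 = atanh(0.306) = 0.316126
SE = √(1/(n1−3) + 1/(n2−3)) = √(1/120 + 1/21) = √(0.0083333 + 0.0476190) = √0.0559523 = 0.236542
z = (z1 − z2)/SE = (-0.704157 − 0.316126) / 0.236542 = -1.020283 / 0.236542 = -4.313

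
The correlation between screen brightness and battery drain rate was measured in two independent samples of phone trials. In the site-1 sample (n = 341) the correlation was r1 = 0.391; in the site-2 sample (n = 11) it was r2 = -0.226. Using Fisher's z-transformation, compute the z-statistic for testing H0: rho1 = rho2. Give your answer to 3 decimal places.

1.797

z1 = atanh(0.391) = 0.412980,  z2 = atanh(-0.226) = -0.229970
SE = √(1/(n1−3) + 1/(n2−3)) = √(1/338 + 1/8) = √(0.0029586 + 0.1250000) = √0.1279586 = 0.357713
z = (z1 − z2)/SE = (0.412980 − (-0.229970)) / 0.357713 = 0.642950 / 0.357713 = 1.797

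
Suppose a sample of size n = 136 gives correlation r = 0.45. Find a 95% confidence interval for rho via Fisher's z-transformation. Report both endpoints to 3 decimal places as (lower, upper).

(0.305, 0.575)

Fisher z: z_r = atanh(r) = ½·ln((1+0.45)/(1−0.45)) = 0.484700
SE(z) = 1/√(n−3) = 1/√133 = 0.086711
95% ⇒ z* = 1.960; margin = 1.960·0.086711 = 0.169954
CI on z-scale: (0.314746, 0.654654)
Back-transform: tanh(0.314746) = 0.304749, tanh(0.654654) = 0.574795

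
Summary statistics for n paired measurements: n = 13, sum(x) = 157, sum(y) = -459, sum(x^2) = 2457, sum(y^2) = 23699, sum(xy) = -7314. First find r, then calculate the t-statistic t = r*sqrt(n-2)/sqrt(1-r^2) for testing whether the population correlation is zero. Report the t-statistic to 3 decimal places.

-5.684

Numerator: nΣxy − (Σx)(Σy) = 13·(-7314) − (157)(-459) = -23019
Denominator: √[(nΣx²−(Σx)²)(nΣy²−(Σy)²)]
  nΣx²−(Σx)² = 13·2457 − 24649 = 7292;  nΣy²−(Σy)² = 13·23699 − 210681 = 97406
  √(7292·97406) = √710284552 = 26651.1642
r = -23019 / 26651.1642 = -0.8637
t = r·√(n−2)/√(1−r²) = -0.8637·√11 / √(1−0.745978) = -2.864569 / 0.504006 = -5.684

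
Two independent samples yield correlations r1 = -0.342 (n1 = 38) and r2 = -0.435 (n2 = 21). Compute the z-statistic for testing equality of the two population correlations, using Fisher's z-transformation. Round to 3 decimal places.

z1 = atanh(-0.342) = -0.356356,  z2 = atanh(-0.435) = -0.466047
SE = √(1/(n1−3) + 1/(n2−3)) = √(1/35 + 1/18) = √(0.0285714 + 0.0555556) = √0.0841270 = 0.290047
z = (z1 − z2)/SE = (-0.356356 − (-0.466047)) / 0.290047 = 0.109691 / 0.290047 = 0.378

0.378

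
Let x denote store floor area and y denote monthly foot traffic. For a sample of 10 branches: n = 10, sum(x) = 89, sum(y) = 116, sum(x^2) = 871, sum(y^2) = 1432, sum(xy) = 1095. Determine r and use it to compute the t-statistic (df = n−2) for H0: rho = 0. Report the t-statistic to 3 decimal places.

Numerator: nΣxy − (Σx)(Σy) = 10·1095 − (89)(116) = 626
Denominator: √[(nΣx²−(Σx)²)(nΣy²−(Σy)²)]
  nΣx²−(Σx)² = 10·871 − 7921 = 789;  nΣy²−(Σy)² = 10·1432 − 13456 = 864
  √(789·864) = √681696 = 825.6488
r = 626 / 825.6488 = 0.7582
t = r·√(n−2)/√(1−r²) = 0.7582·√8 / √(1−0.574867) = 2.144513 / 0.652022 = 3.289

3.289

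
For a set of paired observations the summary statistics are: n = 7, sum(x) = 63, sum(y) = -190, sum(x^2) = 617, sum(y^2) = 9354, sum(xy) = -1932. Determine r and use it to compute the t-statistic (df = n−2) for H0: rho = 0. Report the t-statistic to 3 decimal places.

Numerator: nΣxy − (Σx)(Σy) = 7·(-1932) − (63)(-190) = -1554
Denominator: √[(nΣx²−(Σx)²)(nΣy²−(Σy)²)]
  nΣx²−(Σx)² = 7·617 − 3969 = 350;  nΣy²−(Σy)² = 7·9354 − 36100 = 29378
  √(350·29378) = √10282300 = 3206.6026
r = -1554 / 3206.6026 = -0.4846
t = r·√(n−2)/√(1−r²) = -0.4846·√5 / √(1−0.234837) = -1.083599 / 0.874736 = -1.239

-1.239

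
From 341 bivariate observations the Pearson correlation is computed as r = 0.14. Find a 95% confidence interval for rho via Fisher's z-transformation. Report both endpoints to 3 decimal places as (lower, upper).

(0.034, 0.243)

z_r = atanh(0.14) = 0.140926;  SE = 1/√(n−3) = 1/√338 = 0.054393
z-limits: 0.140926 ± 1.960·0.054393 = 0.140926 ± 0.106610 = [0.034316, 0.247536]
ρ-limits: (tanh 0.034316, tanh 0.247536) = (0.034, 0.243)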